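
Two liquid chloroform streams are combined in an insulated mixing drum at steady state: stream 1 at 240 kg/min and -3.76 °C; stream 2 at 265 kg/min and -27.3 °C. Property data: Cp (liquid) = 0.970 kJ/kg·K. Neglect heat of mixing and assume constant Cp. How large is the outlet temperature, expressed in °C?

Energy balance with Q = 0: Σ ṁᵢCp,ᵢ(T_out − Tᵢ) = 0
Σ ṁᵢCp,ᵢTᵢ = 240×0.970×-3.76 + 265×0.970×-27.3 = -7892.8
Σ ṁᵢCp,ᵢ = 240×0.970 + 265×0.970 = 489.85
T_out = -7892.8 / 489.85 = -16.113 °C

T_out = -16.1 °C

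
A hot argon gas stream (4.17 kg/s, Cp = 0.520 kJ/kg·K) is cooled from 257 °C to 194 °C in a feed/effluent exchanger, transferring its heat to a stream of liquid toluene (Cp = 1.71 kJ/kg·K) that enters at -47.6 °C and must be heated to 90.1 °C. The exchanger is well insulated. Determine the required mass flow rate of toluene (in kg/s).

ṁ_c = 0.580 kg/s

Heat released by hot stream: Q = 4.17 × 0.520 × (257 − 194) = 136.61 kJ/s
Energy balance on cold side (adiabatic exchanger): Q = ṁ_c·Cp_c·(T_c,out − T_c,in)
ṁ_c = 136.61 / [1.71 × (90.1 − -47.6)] = 0.58016 kg/s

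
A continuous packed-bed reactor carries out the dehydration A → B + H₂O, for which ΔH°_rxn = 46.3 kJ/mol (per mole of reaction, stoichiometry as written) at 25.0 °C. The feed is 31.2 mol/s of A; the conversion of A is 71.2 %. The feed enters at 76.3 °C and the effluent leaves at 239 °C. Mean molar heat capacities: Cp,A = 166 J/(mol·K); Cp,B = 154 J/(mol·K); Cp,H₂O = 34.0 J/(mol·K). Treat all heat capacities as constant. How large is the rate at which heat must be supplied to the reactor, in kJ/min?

Q_in = 119000 kJ/min

Extent of reaction ξ = 0.712 × 31.2 = 22.214 mol/s
Reaction term: ξ·ΔH°_rxn = 22.214 × 46.3 = 1028.5 kJ/s
Sensible, feed 76.3→25 °C: -265.69 kJ/s
Outlet flows (mol/s): A 8.9856, B 22.214, H₂O 22.214
Sensible, products 25→239 °C: 1212.9 kJ/s
Q = ΔH = 1975.8 kJ/s = 1975.8 kW
Heat supplied = 118550 kJ/min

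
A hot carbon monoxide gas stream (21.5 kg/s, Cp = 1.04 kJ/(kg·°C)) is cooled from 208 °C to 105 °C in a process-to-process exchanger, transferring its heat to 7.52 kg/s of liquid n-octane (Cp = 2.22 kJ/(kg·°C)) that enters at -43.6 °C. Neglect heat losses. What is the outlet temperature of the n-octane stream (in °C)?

T_c,out = 94.4 °C

Heat released by hot stream: Q = 21.5 × 1.04 × (208 − 105) = 2303.1 kJ/s
Energy balance on cold side (adiabatic exchanger): Q = ṁ_c·Cp_c·(T_c,out − T_c,in)
T_c,out = -43.6 + 2303.1/(7.52 × 2.22) = 94.355 °C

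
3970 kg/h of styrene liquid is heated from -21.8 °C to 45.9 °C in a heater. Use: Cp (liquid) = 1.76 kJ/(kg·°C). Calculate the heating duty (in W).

Q = 131000 W

Q = ṁ·Cp·ΔT = 3970 × 1.76 × (45.9 − -21.8) = 473030 kJ/h
Converting: 473030 / 3600 s = 131.4 kW
Heating duty = 131400 W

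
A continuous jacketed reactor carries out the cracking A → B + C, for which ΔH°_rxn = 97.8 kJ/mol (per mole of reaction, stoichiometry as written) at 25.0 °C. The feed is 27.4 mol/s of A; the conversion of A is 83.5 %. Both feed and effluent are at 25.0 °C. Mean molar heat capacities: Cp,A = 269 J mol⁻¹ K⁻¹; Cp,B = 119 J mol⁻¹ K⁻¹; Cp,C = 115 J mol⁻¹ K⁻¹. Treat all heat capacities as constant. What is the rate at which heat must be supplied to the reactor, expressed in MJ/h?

Q_in = 8060 MJ/h

Extent of reaction ξ = 0.835 × 27.4 = 22.879 mol/s
Reaction term: ξ·ΔH°_rxn = 22.879 × 97.8 = 2237.6 kJ/s
Q = ΔH = 2237.6 kJ/s = 2237.6 kW
Heat supplied = 8055.2 MJ/h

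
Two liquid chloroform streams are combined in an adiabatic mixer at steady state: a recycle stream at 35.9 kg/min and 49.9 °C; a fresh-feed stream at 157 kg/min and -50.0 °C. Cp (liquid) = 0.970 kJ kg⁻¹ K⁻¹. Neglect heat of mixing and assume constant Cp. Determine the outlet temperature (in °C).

T_out = -31.4 °C

No heat crosses the boundary, so H_out = H_in.
T_out = Σ ṁᵢCp,ᵢTᵢ / Σ ṁᵢCp,ᵢ
      = -5876.8 / 187.11 = -31.408 °C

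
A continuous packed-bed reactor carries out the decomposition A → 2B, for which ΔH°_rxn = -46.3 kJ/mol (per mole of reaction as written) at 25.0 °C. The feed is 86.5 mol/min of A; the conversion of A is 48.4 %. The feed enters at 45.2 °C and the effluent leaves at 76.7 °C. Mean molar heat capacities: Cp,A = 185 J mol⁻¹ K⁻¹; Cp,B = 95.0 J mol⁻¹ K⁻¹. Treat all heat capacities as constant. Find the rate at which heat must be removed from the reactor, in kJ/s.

Extent of reaction ξ = 0.484 × 86.5 = 41.866 mol/min
Reaction term: ξ·ΔH°_rxn = 41.866 × -46.3 = -1938.4 kJ/min
Sensible, feed 45.2→25 °C: -323.25 kJ/min
Outlet flows (mol/min): A 44.634, B 83.732
Sensible, products 25→76.7 °C: 838.15 kJ/min
Q = ΔH = -1423.5 kJ/min = -23.725 kW
Heat removed = 23.725 kJ/s

Q_out = 23.7 kJ/s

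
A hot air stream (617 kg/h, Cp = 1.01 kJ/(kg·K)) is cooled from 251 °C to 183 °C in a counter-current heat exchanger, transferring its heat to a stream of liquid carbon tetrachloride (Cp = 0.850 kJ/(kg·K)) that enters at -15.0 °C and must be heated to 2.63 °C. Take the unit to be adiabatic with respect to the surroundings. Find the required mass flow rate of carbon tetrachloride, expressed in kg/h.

ṁ_c = 2830 kg/h

Heat released by hot stream: Q = 617 × 1.01 × (251 − 183) = 42376 kJ/h
Energy balance on cold side (adiabatic exchanger): Q = ṁ_c·Cp_c·(T_c,out − T_c,in)
ṁ_c = 42376 / [0.850 × (2.63 − -15.0)] = 2827.8 kg/h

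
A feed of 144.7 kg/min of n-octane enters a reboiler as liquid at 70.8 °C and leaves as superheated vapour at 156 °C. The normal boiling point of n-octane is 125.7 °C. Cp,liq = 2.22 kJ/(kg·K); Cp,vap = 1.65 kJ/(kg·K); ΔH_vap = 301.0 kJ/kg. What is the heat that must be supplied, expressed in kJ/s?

liquid 70.8→125.7 °C: 121.88 kJ/kg
vaporisation at 125.7 °C: 301 kJ/kg
vapour 125.7→156 °C: 49.995 kJ/kg
Δh = 121.88 + 301 + 49.995 = 472.87 kJ/kg
Q = ṁ·Δh = 144.7 kg/min × 472.87 kJ/kg = 68425 kJ/min
|Q| = 1140.4 kW

Q = 1140 kJ/s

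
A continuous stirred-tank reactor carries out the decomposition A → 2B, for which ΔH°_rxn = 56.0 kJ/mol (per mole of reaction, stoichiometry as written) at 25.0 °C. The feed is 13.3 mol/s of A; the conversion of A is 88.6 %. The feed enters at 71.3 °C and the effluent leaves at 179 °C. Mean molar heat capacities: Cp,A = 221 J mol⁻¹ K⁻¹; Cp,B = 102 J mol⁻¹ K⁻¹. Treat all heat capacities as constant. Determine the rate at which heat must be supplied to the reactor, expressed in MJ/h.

Extent of reaction ξ = 0.886 × 13.3 = 11.784 mol/s
Reaction term: ξ·ΔH°_rxn = 11.784 × 56.0 = 659.89 kJ/s
Sensible, feed 71.3→25 °C: -136.09 kJ/s
Outlet flows (mol/s): A 1.5162, B 23.568
Sensible, products 25→179 °C: 421.8 kJ/s
Q = ΔH = 945.61 kJ/s = 945.61 kW
Heat supplied = 3404.2 MJ/h

Q_in = 3400 MJ/h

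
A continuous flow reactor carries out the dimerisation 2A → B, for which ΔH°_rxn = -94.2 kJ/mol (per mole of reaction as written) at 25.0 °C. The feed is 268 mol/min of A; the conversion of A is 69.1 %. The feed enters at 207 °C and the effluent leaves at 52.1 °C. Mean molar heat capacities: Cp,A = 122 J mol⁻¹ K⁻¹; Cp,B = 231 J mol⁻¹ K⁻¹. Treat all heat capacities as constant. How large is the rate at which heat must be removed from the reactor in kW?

Extent of reaction ξ = 0.691 × 268 / 2 = 92.594 mol/min
Reaction term: ξ·ΔH°_rxn = 92.594 × -94.2 = -8722.4 kJ/min
Sensible, feed 207→25 °C: -5950.7 kJ/min
Outlet flows (mol/min): A 82.812, B 92.594
Sensible, products 25→52.1 °C: 853.44 kJ/min
Q = ΔH = -13820 kJ/min = -230.33 kW
Heat removed = 230.33 kW

Q_out = 230 kW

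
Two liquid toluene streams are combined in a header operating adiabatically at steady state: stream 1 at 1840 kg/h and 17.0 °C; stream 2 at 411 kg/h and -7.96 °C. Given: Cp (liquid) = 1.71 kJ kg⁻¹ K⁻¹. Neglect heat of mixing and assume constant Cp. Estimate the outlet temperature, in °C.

T_out = 12.4 °C

Adiabatic, steady state ⇒ Σ ṁᵢCp,ᵢ(T_out − Tᵢ) = 0
T_out = Σ ṁᵢCp,ᵢTᵢ / Σ ṁᵢCp,ᵢ
      = 47894 / 3849.2 = 12.443 °C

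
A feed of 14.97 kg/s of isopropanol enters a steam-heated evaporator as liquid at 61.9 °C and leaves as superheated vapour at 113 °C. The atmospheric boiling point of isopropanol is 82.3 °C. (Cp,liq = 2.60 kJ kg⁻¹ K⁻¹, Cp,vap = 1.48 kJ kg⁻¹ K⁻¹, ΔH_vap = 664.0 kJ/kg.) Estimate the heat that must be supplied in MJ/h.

liquid 61.9→82.3 °C: 53.04 kJ/kg
vaporisation at 82.3 °C: 664 kJ/kg
vapour 82.3→113 °C: 45.436 kJ/kg
Δh = 53.04 + 664 + 45.436 = 762.48 kJ/kg
Q = ṁ·Δh = 14.97 kg/s × 762.48 kJ/kg = 11414 kJ/s
|Q| = 11414 kW = 41091 MJ/h

Q = 41100 MJ/h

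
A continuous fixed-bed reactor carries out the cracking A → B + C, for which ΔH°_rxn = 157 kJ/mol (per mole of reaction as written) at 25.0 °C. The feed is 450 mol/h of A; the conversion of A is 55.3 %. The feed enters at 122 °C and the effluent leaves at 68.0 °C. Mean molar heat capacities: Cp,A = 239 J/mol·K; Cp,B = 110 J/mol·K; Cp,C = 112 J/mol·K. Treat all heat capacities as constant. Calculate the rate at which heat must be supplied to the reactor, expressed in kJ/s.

Q_in = 9.19 kJ/s

Extent of reaction ξ = 0.553 × 450 = 248.85 mol/h
Reaction term: ξ·ΔH°_rxn = 248.85 × 157 = 39069 kJ/h
Sensible, feed 122→25 °C: -10432 kJ/h
Outlet flows (mol/h): A 201.15, B 248.85, C 248.85
Sensible, products 25→68.0 °C: 4442.7 kJ/h
Q = ΔH = 33080 kJ/h = 9.1888 kW
Heat supplied = 9.1888 kJ/s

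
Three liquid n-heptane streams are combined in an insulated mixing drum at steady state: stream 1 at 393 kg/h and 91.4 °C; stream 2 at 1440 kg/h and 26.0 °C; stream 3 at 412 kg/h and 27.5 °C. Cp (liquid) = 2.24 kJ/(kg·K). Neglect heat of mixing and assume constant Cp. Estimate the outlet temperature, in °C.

Adiabatic, steady state ⇒ Σ ṁᵢCp,ᵢ(T_out − Tᵢ) = 0
T_out = Σ ṁᵢCp,ᵢTᵢ / Σ ṁᵢCp,ᵢ
      = 189710 / 5028.8 = 37.724 °C

T_out = 37.7 °C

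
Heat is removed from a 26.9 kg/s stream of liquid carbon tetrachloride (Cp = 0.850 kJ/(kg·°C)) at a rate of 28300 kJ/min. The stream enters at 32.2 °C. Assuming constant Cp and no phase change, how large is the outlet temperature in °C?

T_out = 11.6 °C

Q = 28300 kJ/min = 471.67 kJ/s
ΔT = Q/(ṁ·Cp) = 471.67/(26.9×0.850) = 20.628 K
T_out = 32.2 − 20.628 = 11.572 °C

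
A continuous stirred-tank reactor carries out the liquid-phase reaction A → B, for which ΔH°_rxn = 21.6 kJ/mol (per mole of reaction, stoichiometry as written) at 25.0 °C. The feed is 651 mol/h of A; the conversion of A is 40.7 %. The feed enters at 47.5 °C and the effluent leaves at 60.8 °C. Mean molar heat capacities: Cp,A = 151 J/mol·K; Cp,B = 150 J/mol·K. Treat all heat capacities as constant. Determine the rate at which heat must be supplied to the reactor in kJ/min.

Q_in = 117 kJ/min

Extent of reaction ξ = 0.407 × 651 = 264.96 mol/h
Reaction term: ξ·ΔH°_rxn = 264.96 × 21.6 = 5723.1 kJ/h
Sensible, feed 47.5→25 °C: -2211.8 kJ/h
Outlet flows (mol/h): A 386.04, B 264.96
Sensible, products 25→60.8 °C: 3509.7 kJ/h
Q = ΔH = 7021 kJ/h = 1.9503 kW
Heat supplied = 117.02 kJ/min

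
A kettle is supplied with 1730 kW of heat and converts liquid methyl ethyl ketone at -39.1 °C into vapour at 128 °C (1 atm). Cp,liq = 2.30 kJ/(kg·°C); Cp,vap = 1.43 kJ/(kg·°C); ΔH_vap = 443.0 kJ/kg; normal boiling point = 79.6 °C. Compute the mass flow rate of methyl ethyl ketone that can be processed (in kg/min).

ṁ = 132 kg/min

Δh = 2.30×(79.6−-39.1) + 443.0 + 1.43×(128−79.6) = 785.22 kJ/kg
Q = 1730 kW = 1730 kJ/s = 103800 kJ/min
ṁ = Q/Δh = 103800 / 785.22 = 132.19 kg/min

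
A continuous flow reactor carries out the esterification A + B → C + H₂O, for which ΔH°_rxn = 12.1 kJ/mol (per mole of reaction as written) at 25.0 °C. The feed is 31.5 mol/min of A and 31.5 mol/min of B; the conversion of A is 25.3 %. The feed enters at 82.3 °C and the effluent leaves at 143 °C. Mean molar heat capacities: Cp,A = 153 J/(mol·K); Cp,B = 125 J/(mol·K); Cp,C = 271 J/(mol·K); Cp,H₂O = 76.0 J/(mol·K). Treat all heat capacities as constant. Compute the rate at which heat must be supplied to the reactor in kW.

Q_in = 11.5 kW

Extent of reaction ξ = 0.253 × 31.5 = 7.9695 mol/min
Reaction term: ξ·ΔH°_rxn = 7.9695 × 12.1 = 96.431 kJ/min
Sensible, feed 82.3→25 °C: -501.78 kJ/min
Outlet flows (mol/min): A 23.53, B 23.53, C 7.9695, H₂O 7.9695
Sensible, products 25→143 °C: 1098.2 kJ/min
Q = ΔH = 692.87 kJ/min = 11.548 kW
Heat supplied = 11.548 kW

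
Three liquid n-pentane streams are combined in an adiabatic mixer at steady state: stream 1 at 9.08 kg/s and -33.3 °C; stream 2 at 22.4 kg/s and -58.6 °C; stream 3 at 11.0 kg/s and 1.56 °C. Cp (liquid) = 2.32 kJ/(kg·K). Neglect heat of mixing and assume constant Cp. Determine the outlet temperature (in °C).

T_out = -37.6 °C

Energy balance with Q = 0: Σ ṁᵢCp,ᵢ(T_out − Tᵢ) = 0
Σ ṁᵢCp,ᵢTᵢ = 9.08×2.32×-33.3 + 22.4×2.32×-58.6 + 11.0×2.32×1.56 = -3707
Σ ṁᵢCp,ᵢ = 9.08×2.32 + 22.4×2.32 + 11.0×2.32 = 98.554
T_out = -3707 / 98.554 = -37.614 °C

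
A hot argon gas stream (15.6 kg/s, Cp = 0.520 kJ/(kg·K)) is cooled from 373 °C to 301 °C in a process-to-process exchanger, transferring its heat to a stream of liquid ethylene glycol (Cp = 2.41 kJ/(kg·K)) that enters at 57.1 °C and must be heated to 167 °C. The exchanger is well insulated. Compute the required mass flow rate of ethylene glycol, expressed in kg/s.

ṁ_c = 2.21 kg/s

Heat released by hot stream: Q = 15.6 × 0.520 × (373 − 301) = 584.06 kJ/s
Energy balance on cold side (adiabatic exchanger): Q = ṁ_c·Cp_c·(T_c,out − T_c,in)
ṁ_c = 584.06 / [2.41 × (167 − 57.1)] = 2.2052 kg/s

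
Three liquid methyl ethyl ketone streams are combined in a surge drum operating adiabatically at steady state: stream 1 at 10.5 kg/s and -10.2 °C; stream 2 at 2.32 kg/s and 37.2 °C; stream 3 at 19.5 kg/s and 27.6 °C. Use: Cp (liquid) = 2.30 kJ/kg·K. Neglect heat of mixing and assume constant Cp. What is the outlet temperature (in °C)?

Adiabatic, steady state ⇒ Σ ṁᵢCp,ᵢ(T_out − Tᵢ) = 0
Σ ṁᵢCp,ᵢTᵢ = 10.5×2.30×-10.2 + 2.32×2.30×37.2 + 19.5×2.30×27.6 = 1190
Σ ṁᵢCp,ᵢ = 10.5×2.30 + 2.32×2.30 + 19.5×2.30 = 74.336
T_out = 1190 / 74.336 = 16.009 °C

T_out = 16.0 °C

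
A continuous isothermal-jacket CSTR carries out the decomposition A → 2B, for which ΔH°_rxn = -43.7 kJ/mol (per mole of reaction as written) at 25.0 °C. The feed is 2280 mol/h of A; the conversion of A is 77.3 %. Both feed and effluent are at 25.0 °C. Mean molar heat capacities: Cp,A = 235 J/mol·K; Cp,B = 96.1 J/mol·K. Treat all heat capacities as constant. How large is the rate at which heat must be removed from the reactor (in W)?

Q_out = 21400 W

Extent of reaction ξ = 0.773 × 2280 = 1762.4 mol/h
Reaction term: ξ·ΔH°_rxn = 1762.4 × -43.7 = -77019 kJ/h
Q = ΔH = -77019 kJ/h = -21.394 kW
Heat removed = 21394 W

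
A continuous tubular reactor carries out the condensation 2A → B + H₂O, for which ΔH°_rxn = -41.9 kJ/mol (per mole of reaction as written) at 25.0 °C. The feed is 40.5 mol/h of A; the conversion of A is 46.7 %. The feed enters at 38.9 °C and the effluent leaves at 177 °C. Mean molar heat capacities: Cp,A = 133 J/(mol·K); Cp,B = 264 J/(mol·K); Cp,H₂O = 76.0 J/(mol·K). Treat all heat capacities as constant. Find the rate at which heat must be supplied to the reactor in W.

Extent of reaction ξ = 0.467 × 40.5 / 2 = 9.4568 mol/h
Reaction term: ξ·ΔH°_rxn = 9.4568 × -41.9 = -396.24 kJ/h
Sensible, feed 38.9→25 °C: -74.872 kJ/h
Outlet flows (mol/h): A 21.586, B 9.4568, H₂O 9.4568
Sensible, products 25→177 °C: 925.12 kJ/h
Q = ΔH = 454.01 kJ/h = 0.12611 kW
Heat supplied = 126.11 W

Q_in = 126 W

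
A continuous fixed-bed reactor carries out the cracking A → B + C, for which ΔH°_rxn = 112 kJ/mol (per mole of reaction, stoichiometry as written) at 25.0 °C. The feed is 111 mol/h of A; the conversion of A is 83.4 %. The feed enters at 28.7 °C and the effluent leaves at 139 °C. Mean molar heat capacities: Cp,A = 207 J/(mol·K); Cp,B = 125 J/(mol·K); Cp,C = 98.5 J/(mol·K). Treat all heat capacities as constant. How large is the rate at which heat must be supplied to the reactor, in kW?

Extent of reaction ξ = 0.834 × 111 = 92.574 mol/h
Reaction term: ξ·ΔH°_rxn = 92.574 × 112 = 10368 kJ/h
Sensible, feed 28.7→25 °C: -85.015 kJ/h
Outlet flows (mol/h): A 18.426, B 92.574, C 92.574
Sensible, products 25→139 °C: 2793.5 kJ/h
Q = ΔH = 13077 kJ/h = 3.6324 kW
Heat supplied = 3.6324 kW

Q_in = 3.63 kW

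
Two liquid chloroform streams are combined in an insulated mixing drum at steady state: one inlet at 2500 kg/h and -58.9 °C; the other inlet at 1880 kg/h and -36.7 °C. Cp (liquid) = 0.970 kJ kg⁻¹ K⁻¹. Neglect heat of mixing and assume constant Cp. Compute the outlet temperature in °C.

T_out = -49.4 °C

No heat crosses the boundary, so H_out = H_in.
T_out = Σ ṁᵢCp,ᵢTᵢ / Σ ṁᵢCp,ᵢ
      = -209760 / 4248.6 = -49.371 °C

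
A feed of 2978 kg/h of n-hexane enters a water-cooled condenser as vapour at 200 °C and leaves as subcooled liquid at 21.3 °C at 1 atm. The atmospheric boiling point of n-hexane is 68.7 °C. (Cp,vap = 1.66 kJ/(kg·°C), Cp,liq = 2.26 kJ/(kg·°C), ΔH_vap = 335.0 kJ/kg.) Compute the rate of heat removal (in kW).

Q_c = 546 kW

vapour 200→68.7 °C: -217.96 kJ/kg
condensation at 68.7 °C: -335 kJ/kg
liquid 68.7→21.3 °C: -107.12 kJ/kg
Δh = -217.96 + -335 + -107.12 = -660.08 kJ/kg
Q = ṁ·Δh = 2978 kg/h × -660.08 kJ/kg = -1.9657e+06 kJ/h
|Q| = 546.03 kW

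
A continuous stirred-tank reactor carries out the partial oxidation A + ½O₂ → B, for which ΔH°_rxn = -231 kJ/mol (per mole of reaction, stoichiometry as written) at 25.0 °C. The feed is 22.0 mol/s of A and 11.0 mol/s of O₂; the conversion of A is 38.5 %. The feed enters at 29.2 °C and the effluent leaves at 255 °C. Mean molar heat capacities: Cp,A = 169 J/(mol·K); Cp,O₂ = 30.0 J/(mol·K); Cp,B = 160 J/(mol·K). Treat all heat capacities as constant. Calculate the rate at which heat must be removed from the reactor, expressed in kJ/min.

Extent of reaction ξ = 0.385 × 22.0 = 8.47 mol/s
Reaction term: ξ·ΔH°_rxn = 8.47 × -231 = -1956.6 kJ/s
Sensible, feed 29.2→25 °C: -17.002 kJ/s
Outlet flows (mol/s): A 13.53, O₂ 6.765, B 8.47
Sensible, products 25→255 °C: 884.29 kJ/s
Q = ΔH = -1089.3 kJ/s = -1089.3 kW
Heat removed = 65357 kJ/min

Q_out = 65400 kJ/min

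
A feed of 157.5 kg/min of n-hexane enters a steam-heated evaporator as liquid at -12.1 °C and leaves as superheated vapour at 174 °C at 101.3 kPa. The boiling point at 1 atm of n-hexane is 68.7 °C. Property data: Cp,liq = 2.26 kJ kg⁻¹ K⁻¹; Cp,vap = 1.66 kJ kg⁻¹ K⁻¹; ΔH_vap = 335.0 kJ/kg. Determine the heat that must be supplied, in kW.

liquid -12.1→68.7 °C: 182.61 kJ/kg
vaporisation at 68.7 °C: 335 kJ/kg
vapour 68.7→174 °C: 174.8 kJ/kg
Δh = 182.61 + 335 + 174.8 = 692.41 kJ/kg
Q = ṁ·Δh = 157.5 kg/min × 692.41 kJ/kg = 109050 kJ/min
|Q| = 1817.6 kW

Q = 1820 kW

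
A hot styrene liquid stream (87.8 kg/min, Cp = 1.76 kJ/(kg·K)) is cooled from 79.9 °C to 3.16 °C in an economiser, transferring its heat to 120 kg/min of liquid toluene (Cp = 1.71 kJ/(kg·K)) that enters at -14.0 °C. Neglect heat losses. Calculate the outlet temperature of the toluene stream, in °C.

Heat released by hot stream: Q = 87.8 × 1.76 × (79.9 − 3.16) = 11858 kJ/min
Energy balance on cold side (adiabatic exchanger): Q = ṁ_c·Cp_c·(T_c,out − T_c,in)
T_c,out = -14.0 + 11858/(120 × 1.71) = 43.79 °C

T_c,out = 43.8 °C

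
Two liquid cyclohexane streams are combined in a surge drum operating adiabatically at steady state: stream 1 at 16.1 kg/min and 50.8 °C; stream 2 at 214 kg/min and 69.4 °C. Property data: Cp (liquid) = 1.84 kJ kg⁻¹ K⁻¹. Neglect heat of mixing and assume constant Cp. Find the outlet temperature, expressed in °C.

No heat crosses the boundary, so H_out = H_in.
T_out = Σ ṁᵢCp,ᵢTᵢ / Σ ṁᵢCp,ᵢ
      = 28832 / 423.38 = 68.099 °C

T_out = 68.1 °C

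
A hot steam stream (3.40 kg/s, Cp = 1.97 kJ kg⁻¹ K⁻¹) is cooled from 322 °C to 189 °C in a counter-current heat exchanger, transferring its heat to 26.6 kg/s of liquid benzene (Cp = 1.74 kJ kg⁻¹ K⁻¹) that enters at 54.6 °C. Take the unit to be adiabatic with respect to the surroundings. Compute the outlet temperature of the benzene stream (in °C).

T_c,out = 73.8 °C

Heat released by hot stream: Q = 3.40 × 1.97 × (322 − 189) = 890.83 kJ/s
Energy balance on cold side (adiabatic exchanger): Q = ṁ_c·Cp_c·(T_c,out − T_c,in)
T_c,out = 54.6 + 890.83/(26.6 × 1.74) = 73.847 °C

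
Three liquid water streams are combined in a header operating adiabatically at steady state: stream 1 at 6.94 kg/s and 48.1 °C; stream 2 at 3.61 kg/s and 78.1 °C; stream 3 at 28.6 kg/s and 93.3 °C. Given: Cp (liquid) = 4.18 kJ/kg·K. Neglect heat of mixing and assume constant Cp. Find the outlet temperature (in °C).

Energy balance with Q = 0: Σ ṁᵢCp,ᵢ(T_out − Tᵢ) = 0
T_out = Σ ṁᵢCp,ᵢTᵢ / Σ ṁᵢCp,ᵢ
      = 13728 / 163.65 = 83.886 °C

T_out = 83.9 °C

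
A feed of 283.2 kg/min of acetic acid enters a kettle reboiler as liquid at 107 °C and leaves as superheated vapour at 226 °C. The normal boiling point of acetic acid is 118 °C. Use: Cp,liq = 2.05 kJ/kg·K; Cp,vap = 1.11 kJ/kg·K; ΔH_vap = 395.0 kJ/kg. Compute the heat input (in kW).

liquid 107→118 °C: 22.55 kJ/kg
vaporisation at 118 °C: 395 kJ/kg
vapour 118→226 °C: 119.88 kJ/kg
Δh = 22.55 + 395 + 119.88 = 537.43 kJ/kg
Q = ṁ·Δh = 283.2 kg/min × 537.43 kJ/kg = 152200 kJ/min
|Q| = 2536.7 kW

Q = 2540 kW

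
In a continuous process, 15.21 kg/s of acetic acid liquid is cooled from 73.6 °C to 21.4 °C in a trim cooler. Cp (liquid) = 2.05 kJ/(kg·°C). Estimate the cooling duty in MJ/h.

Q = ṁ·Cp·ΔT = 15.21 × 2.05 × (21.4 − 73.6) = -1627.6 kJ/s
Cooling duty = 5859.4 MJ/h

Q_c = 5860 MJ/h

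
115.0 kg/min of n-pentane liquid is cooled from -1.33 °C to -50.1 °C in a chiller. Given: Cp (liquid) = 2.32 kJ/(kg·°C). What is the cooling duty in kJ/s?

Q_c = 217 kJ/s

Q = ṁ·Cp·ΔT = 115.0 × 2.32 × (-50.1 − -1.33) = -13012 kJ/min
Converting: 13012 / 60 s = 216.86 kW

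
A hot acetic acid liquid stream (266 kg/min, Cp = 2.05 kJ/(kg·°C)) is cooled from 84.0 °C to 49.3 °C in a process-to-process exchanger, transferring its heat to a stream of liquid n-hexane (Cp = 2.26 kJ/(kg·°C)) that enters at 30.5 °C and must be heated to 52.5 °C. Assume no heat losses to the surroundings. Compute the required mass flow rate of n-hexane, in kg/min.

Heat released by hot stream: Q = 266 × 2.05 × (84.0 − 49.3) = 18922 kJ/min
Energy balance on cold side (adiabatic exchanger): Q = ṁ_c·Cp_c·(T_c,out − T_c,in)
ṁ_c = 18922 / [2.26 × (52.5 − 30.5)] = 380.57 kg/min

ṁ_c = 381 kg/min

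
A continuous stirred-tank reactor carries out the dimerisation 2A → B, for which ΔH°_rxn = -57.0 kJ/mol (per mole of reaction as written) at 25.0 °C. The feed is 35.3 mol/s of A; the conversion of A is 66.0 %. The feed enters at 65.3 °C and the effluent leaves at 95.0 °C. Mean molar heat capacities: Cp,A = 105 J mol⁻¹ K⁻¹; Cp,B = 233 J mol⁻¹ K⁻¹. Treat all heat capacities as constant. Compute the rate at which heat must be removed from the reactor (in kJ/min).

Extent of reaction ξ = 0.660 × 35.3 / 2 = 11.649 mol/s
Reaction term: ξ·ΔH°_rxn = 11.649 × -57.0 = -663.99 kJ/s
Sensible, feed 65.3→25 °C: -149.37 kJ/s
Outlet flows (mol/s): A 12.002, B 11.649
Sensible, products 25→95.0 °C: 278.21 kJ/s
Q = ΔH = -535.16 kJ/s = -535.16 kW
Heat removed = 32109 kJ/min

Q_out = 32100 kJ/min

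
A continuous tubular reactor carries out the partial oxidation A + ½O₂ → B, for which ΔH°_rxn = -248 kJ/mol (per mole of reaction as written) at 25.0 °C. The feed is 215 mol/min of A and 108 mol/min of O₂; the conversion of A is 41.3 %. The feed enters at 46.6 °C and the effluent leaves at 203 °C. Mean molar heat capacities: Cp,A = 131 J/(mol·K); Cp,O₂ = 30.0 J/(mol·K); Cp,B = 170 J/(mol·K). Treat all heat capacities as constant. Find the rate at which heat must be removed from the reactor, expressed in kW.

Extent of reaction ξ = 0.413 × 215 = 88.795 mol/min
Reaction term: ξ·ΔH°_rxn = 88.795 × -248 = -22021 kJ/min
Sensible, feed 46.6→25 °C: -678.35 kJ/min
Outlet flows (mol/min): A 126.2, O₂ 63.602, B 88.795
Sensible, products 25→203 °C: 5969.4 kJ/min
Q = ΔH = -16730 kJ/min = -278.83 kW
Heat removed = 278.83 kW

Q_out = 279 kW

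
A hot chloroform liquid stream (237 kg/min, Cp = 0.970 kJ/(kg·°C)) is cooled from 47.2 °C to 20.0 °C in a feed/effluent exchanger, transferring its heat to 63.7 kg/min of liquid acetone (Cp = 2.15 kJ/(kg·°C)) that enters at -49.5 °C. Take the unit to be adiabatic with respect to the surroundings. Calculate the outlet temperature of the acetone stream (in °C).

Heat released by hot stream: Q = 237 × 0.970 × (47.2 − 20.0) = 6253 kJ/min
Energy balance on cold side (adiabatic exchanger): Q = ṁ_c·Cp_c·(T_c,out − T_c,in)
T_c,out = -49.5 + 6253/(63.7 × 2.15) = -3.8426 °C

T_c,out = -3.84 °C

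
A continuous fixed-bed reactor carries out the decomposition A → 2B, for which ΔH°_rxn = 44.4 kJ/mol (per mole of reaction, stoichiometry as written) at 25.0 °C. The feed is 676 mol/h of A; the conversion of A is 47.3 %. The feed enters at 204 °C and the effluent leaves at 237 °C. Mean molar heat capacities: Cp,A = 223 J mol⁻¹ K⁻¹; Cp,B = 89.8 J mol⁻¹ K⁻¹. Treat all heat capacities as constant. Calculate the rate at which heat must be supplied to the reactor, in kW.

Q_in = 4.51 kW

Extent of reaction ξ = 0.473 × 676 = 319.75 mol/h
Reaction term: ξ·ΔH°_rxn = 319.75 × 44.4 = 14197 kJ/h
Sensible, feed 204→25 °C: -26984 kJ/h
Outlet flows (mol/h): A 356.25, B 639.5
Sensible, products 25→237 °C: 29017 kJ/h
Q = ΔH = 16230 kJ/h = 4.5082 kW
Heat supplied = 4.5082 kW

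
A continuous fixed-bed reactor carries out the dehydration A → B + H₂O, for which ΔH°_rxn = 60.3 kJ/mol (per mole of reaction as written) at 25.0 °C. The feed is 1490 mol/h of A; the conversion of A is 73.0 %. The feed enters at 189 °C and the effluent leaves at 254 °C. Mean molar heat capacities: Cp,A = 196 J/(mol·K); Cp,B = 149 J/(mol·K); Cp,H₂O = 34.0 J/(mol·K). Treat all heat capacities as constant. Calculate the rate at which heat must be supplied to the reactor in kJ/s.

Q_in = 22.6 kJ/s

Extent of reaction ξ = 0.730 × 1490 = 1087.7 mol/h
Reaction term: ξ·ΔH°_rxn = 1087.7 × 60.3 = 65588 kJ/h
Sensible, feed 189→25 °C: -47895 kJ/h
Outlet flows (mol/h): A 402.3, B 1087.7, H₂O 1087.7
Sensible, products 25→254 °C: 63639 kJ/h
Q = ΔH = 81333 kJ/h = 22.592 kW
Heat supplied = 22.592 kJ/s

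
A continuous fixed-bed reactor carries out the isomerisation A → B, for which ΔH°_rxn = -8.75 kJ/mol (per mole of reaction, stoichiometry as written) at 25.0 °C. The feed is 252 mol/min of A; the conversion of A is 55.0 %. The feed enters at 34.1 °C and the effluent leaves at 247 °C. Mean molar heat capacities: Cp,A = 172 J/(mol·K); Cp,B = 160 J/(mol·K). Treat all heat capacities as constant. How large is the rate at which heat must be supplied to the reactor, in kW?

Extent of reaction ξ = 0.550 × 252 = 138.6 mol/min
Reaction term: ξ·ΔH°_rxn = 138.6 × -8.75 = -1212.8 kJ/min
Sensible, feed 34.1→25 °C: -394.43 kJ/min
Outlet flows (mol/min): A 113.4, B 138.6
Sensible, products 25→247 °C: 9253.1 kJ/min
Q = ΔH = 7646 kJ/min = 127.43 kW
Heat supplied = 127.43 kW

Q_in = 127 kW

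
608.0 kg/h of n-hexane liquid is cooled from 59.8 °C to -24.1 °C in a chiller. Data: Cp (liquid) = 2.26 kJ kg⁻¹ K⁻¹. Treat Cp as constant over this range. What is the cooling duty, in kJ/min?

Q = ṁ·Cp·ΔT = 608.0 × 2.26 × (-24.1 − 59.8) = -115290 kJ/h
Converting: 115290 / 3600 s = 32.024 kW
Cooling duty = 1921.4 kJ/min

Q_c = 1920 kJ/min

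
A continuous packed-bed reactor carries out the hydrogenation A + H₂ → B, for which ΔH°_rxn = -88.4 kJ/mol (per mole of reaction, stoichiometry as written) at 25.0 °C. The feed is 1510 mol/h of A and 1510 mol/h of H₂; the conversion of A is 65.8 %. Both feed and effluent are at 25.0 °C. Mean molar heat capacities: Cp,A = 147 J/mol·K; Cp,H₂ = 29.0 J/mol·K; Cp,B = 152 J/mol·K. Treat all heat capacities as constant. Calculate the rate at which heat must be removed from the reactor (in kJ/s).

Q_out = 24.4 kJ/s

Extent of reaction ξ = 0.658 × 1510 = 993.58 mol/h
Reaction term: ξ·ΔH°_rxn = 993.58 × -88.4 = -87832 kJ/h
Q = ΔH = -87832 kJ/h = -24.398 kW
Heat removed = 24.398 kJ/s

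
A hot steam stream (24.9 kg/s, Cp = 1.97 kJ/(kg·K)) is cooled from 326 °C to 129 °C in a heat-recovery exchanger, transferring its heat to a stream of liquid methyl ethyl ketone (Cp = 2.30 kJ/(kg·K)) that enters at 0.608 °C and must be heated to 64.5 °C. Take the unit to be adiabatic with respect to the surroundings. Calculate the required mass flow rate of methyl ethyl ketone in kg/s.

Heat released by hot stream: Q = 24.9 × 1.97 × (326 − 129) = 9663.4 kJ/s
Energy balance on cold side (adiabatic exchanger): Q = ṁ_c·Cp_c·(T_c,out − T_c,in)
ṁ_c = 9663.4 / [2.30 × (64.5 − 0.608)] = 65.759 kg/s

ṁ_c = 65.8 kg/s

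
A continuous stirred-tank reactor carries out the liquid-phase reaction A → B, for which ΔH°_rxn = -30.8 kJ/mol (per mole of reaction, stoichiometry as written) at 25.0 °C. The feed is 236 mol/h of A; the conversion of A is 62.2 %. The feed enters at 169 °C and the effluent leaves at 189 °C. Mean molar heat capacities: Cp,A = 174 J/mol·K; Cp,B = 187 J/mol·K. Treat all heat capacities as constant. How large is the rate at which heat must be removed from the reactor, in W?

Extent of reaction ξ = 0.622 × 236 = 146.79 mol/h
Reaction term: ξ·ΔH°_rxn = 146.79 × -30.8 = -4521.2 kJ/h
Sensible, feed 169→25 °C: -5913.2 kJ/h
Outlet flows (mol/h): A 89.208, B 146.79
Sensible, products 25→189 °C: 7047.5 kJ/h
Q = ΔH = -3387 kJ/h = -0.94082 kW
Heat removed = 940.82 W

Q_out = 941 W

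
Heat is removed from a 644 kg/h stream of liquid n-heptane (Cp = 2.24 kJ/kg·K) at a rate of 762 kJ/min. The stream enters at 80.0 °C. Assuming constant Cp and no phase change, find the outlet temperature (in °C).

Q = 762 kJ/min = 45720 kJ/h
ΔT = Q/(ṁ·Cp) = 45720/(644×2.24) = 31.694 K
T_out = 80.0 − 31.694 = 48.306 °C

T_out = 48.3 °C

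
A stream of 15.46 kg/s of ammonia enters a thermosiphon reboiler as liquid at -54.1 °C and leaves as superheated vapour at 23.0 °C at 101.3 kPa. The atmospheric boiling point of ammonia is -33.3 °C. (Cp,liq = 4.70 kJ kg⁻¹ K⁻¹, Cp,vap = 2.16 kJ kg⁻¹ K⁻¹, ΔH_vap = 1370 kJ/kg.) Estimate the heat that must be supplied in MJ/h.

liquid -54.1→-33.3 °C: 97.76 kJ/kg
vaporisation at -33.3 °C: 1370 kJ/kg
vapour -33.3→23.0 °C: 121.61 kJ/kg
Δh = 97.76 + 1370 + 121.61 = 1589.4 kJ/kg
Q = ṁ·Δh = 15.46 kg/s × 1589.4 kJ/kg = 24572 kJ/s
|Q| = 24572 kW = 88458 MJ/h

Q = 88500 MJ/h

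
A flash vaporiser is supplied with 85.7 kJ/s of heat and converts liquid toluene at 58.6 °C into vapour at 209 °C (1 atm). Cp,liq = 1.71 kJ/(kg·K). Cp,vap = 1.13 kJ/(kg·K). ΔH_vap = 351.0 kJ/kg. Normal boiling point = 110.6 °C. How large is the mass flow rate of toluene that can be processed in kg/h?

ṁ = 560 kg/h

Δh = 1.71×(110.6−58.6) + 351.0 + 1.13×(209−110.6) = 551.11 kJ/kg
Q = 85.7 kJ/s = 85.7 kJ/s = 308520 kJ/h
ṁ = Q/Δh = 308520 / 551.11 = 559.81 kg/h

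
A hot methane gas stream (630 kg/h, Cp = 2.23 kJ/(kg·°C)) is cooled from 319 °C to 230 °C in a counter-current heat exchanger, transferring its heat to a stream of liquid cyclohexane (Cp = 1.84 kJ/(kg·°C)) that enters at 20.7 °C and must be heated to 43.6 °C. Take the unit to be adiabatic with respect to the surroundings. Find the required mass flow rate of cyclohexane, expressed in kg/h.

Heat released by hot stream: Q = 630 × 2.23 × (319 − 230) = 125040 kJ/h
Energy balance on cold side (adiabatic exchanger): Q = ṁ_c·Cp_c·(T_c,out − T_c,in)
ṁ_c = 125040 / [1.84 × (43.6 − 20.7)] = 2967.4 kg/h

ṁ_c = 2970 kg/h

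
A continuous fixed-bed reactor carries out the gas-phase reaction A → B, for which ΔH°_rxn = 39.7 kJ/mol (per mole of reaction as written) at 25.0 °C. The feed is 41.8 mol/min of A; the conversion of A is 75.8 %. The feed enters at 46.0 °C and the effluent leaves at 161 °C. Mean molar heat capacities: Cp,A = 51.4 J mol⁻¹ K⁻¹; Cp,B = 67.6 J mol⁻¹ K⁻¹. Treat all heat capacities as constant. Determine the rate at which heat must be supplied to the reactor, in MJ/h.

Extent of reaction ξ = 0.758 × 41.8 = 31.684 mol/min
Reaction term: ξ·ΔH°_rxn = 31.684 × 39.7 = 1257.9 kJ/min
Sensible, feed 46.0→25 °C: -45.119 kJ/min
Outlet flows (mol/min): A 10.116, B 31.684
Sensible, products 25→161 °C: 362.01 kJ/min
Q = ΔH = 1574.8 kJ/min = 26.246 kW
Heat supplied = 94.485 MJ/h

Q_in = 94.5 MJ/h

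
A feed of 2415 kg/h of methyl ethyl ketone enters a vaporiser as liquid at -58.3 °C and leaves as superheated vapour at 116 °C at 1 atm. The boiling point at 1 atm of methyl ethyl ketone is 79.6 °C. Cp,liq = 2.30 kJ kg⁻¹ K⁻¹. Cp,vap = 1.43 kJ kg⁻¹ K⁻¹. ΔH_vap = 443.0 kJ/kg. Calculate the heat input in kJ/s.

Q = 545 kJ/s

liquid -58.3→79.6 °C: 317.17 kJ/kg
vaporisation at 79.6 °C: 443 kJ/kg
vapour 79.6→116 °C: 52.052 kJ/kg
Δh = 317.17 + 443 + 52.052 = 812.22 kJ/kg
Q = ṁ·Δh = 2415 kg/h × 812.22 kJ/kg = 1.9615e+06 kJ/h
|Q| = 544.87 kW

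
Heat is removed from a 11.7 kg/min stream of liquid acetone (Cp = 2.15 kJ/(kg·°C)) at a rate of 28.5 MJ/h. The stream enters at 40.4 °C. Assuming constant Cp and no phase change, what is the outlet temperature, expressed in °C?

T_out = 21.5 °C

Q = 28.5 MJ/h = 475 kJ/min
ΔT = Q/(ṁ·Cp) = 475/(11.7×2.15) = 18.883 K
T_out = 40.4 − 18.883 = 21.517 °C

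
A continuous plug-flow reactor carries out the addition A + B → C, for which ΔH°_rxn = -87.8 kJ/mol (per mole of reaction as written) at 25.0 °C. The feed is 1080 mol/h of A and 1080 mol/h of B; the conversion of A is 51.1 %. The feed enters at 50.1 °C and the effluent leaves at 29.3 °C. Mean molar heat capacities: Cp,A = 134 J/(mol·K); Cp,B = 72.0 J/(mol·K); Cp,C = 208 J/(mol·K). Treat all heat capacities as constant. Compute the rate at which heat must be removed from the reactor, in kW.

Q_out = 14.7 kW

Extent of reaction ξ = 0.511 × 1080 = 551.88 mol/h
Reaction term: ξ·ΔH°_rxn = 551.88 × -87.8 = -48455 kJ/h
Sensible, feed 50.1→25 °C: -5584.2 kJ/h
Outlet flows (mol/h): A 528.12, B 528.12, C 551.88
Sensible, products 25→29.3 °C: 961.41 kJ/h
Q = ΔH = -53078 kJ/h = -14.744 kW
Heat removed = 14.744 kW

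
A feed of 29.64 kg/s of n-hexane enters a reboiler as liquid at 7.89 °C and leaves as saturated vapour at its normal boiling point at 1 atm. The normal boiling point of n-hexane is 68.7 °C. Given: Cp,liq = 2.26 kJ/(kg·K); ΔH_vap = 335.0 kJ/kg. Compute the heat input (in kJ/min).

liquid 7.89→68.7 °C: 137.43 kJ/kg
vaporisation at 68.7 °C: 335 kJ/kg
Δh = 137.43 + 335 = 472.43 kJ/kg
Q = ṁ·Δh = 29.64 kg/s × 472.43 kJ/kg = 14003 kJ/s
|Q| = 14003 kW = 840170 kJ/min

Q = 840000 kJ/min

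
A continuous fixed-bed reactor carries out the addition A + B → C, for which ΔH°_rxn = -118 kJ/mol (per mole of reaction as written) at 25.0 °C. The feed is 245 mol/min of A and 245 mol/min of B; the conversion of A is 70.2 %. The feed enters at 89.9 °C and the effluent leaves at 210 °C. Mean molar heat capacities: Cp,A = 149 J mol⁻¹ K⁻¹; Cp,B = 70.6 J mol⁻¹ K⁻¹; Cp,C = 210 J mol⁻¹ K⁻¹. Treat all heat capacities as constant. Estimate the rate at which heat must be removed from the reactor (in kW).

Q_out = 236 kW

Extent of reaction ξ = 0.702 × 245 = 171.99 mol/min
Reaction term: ξ·ΔH°_rxn = 171.99 × -118 = -20295 kJ/min
Sensible, feed 89.9→25 °C: -3491.7 kJ/min
Outlet flows (mol/min): A 73.01, B 73.01, C 171.99
Sensible, products 25→210 °C: 9647.9 kJ/min
Q = ΔH = -14139 kJ/min = -235.64 kW
Heat removed = 235.64 kW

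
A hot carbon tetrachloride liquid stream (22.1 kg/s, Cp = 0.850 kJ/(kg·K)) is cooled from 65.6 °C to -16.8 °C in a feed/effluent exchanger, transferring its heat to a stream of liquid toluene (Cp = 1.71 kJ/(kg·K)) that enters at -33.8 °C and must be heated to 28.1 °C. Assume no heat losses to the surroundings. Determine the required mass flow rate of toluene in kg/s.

ṁ_c = 14.6 kg/s

Heat released by hot stream: Q = 22.1 × 0.850 × (65.6 − -16.8) = 1547.9 kJ/s
Energy balance on cold side (adiabatic exchanger): Q = ṁ_c·Cp_c·(T_c,out − T_c,in)
ṁ_c = 1547.9 / [1.71 × (28.1 − -33.8)] = 14.624 kg/s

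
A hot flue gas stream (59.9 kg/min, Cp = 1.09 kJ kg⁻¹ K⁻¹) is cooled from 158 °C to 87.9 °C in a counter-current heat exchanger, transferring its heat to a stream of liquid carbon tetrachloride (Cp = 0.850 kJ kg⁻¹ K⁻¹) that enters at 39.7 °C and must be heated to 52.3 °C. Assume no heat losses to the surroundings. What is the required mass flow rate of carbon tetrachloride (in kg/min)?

Heat released by hot stream: Q = 59.9 × 1.09 × (158 − 87.9) = 4576.9 kJ/min
Energy balance on cold side (adiabatic exchanger): Q = ṁ_c·Cp_c·(T_c,out − T_c,in)
ṁ_c = 4576.9 / [0.850 × (52.3 − 39.7)] = 427.35 kg/min

ṁ_c = 427 kg/min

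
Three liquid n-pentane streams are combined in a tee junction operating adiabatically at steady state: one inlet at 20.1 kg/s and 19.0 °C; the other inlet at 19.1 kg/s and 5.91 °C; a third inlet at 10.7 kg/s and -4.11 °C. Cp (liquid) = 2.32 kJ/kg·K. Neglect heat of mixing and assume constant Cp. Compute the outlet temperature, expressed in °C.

Adiabatic, steady state ⇒ Σ ṁᵢCp,ᵢ(T_out − Tᵢ) = 0
Σ ṁᵢCp,ᵢTᵢ = 20.1×2.32×19.0 + 19.1×2.32×5.91 + 10.7×2.32×-4.11 = 1045.9
Σ ṁᵢCp,ᵢ = 20.1×2.32 + 19.1×2.32 + 10.7×2.32 = 115.77
T_out = 1045.9 / 115.77 = 9.0341 °C

T_out = 9.03 °C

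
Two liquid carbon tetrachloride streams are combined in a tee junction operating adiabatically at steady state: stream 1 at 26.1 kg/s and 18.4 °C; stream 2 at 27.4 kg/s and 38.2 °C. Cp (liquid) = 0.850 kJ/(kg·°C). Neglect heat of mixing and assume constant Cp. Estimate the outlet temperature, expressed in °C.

Energy balance with Q = 0: Σ ṁᵢCp,ᵢ(T_out − Tᵢ) = 0
Σ ṁᵢCp,ᵢTᵢ = 26.1×0.850×18.4 + 27.4×0.850×38.2 = 1297.9
Σ ṁᵢCp,ᵢ = 26.1×0.850 + 27.4×0.850 = 45.475
T_out = 1297.9 / 45.475 = 28.541 °C

T_out = 28.5 °C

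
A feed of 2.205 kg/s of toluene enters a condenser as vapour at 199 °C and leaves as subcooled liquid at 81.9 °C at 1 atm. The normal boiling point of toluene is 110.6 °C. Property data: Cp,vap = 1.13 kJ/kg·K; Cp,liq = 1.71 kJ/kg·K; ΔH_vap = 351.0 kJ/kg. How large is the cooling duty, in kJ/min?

Q_c = 66100 kJ/min

vapour 199→110.6 °C: -99.892 kJ/kg
condensation at 110.6 °C: -351 kJ/kg
liquid 110.6→81.9 °C: -49.077 kJ/kg
Δh = -99.892 + -351 + -49.077 = -499.97 kJ/kg
Q = ṁ·Δh = 2.205 kg/s × -499.97 kJ/kg = -1102.4 kJ/s
|Q| = 1102.4 kW = 66146 kJ/min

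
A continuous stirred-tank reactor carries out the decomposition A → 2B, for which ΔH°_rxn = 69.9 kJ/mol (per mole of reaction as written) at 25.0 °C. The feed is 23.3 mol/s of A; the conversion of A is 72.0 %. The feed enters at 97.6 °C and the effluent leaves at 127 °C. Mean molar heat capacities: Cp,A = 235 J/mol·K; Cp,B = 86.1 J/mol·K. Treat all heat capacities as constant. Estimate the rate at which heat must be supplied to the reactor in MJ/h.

Q_in = 4410 MJ/h

Extent of reaction ξ = 0.720 × 23.3 = 16.776 mol/s
Reaction term: ξ·ΔH°_rxn = 16.776 × 69.9 = 1172.6 kJ/s
Sensible, feed 97.6→25 °C: -397.52 kJ/s
Outlet flows (mol/s): A 6.524, B 33.552
Sensible, products 25→127 °C: 451.04 kJ/s
Q = ΔH = 1226.2 kJ/s = 1226.2 kW
Heat supplied = 4414.2 MJ/h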